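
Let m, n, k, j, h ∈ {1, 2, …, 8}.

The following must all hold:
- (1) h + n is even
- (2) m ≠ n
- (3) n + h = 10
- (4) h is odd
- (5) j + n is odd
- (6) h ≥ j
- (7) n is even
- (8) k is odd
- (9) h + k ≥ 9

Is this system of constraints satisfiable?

Constraint 4 makes h odd and constraint 7 makes n even, so h + n must be odd. Constraint 1 says h + n is even — contradiction.

Unsatisfiable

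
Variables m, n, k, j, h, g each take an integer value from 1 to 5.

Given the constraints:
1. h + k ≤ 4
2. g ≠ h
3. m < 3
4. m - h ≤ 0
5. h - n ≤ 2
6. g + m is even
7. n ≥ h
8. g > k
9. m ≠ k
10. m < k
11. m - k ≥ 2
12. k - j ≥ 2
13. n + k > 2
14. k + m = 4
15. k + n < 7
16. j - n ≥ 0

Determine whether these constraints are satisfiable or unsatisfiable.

Constraints 4, 5, 11, 12, and 16 give j − n ≥ 0, n − h ≥ -2, h − m ≥ 0, m − k ≥ 2, k − j ≥ 2.
Adding all 5 inequalities: the left sides telescope to 0, and the right sides sum to 0 + (-2) + 0 + 2 + 2 = 2. So 0 ≥ 2, which is false.

Unsatisfiable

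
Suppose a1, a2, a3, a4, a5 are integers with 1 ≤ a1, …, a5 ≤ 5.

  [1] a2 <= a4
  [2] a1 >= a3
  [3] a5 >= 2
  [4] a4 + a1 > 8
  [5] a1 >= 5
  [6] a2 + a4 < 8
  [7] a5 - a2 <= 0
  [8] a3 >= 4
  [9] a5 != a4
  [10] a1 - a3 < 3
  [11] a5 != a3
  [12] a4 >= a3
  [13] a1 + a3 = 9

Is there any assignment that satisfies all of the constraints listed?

Satisfiable

Try a1 = 5, a2 = 2, a3 = 4, a4 = 4, a5 = 2.
Check constraint 4: a4 + a1 = 9; constraint 6: a2 + a4 = 6; constraint 7: a5 - a2 = 0. The remaining constraints are straightforward to verify.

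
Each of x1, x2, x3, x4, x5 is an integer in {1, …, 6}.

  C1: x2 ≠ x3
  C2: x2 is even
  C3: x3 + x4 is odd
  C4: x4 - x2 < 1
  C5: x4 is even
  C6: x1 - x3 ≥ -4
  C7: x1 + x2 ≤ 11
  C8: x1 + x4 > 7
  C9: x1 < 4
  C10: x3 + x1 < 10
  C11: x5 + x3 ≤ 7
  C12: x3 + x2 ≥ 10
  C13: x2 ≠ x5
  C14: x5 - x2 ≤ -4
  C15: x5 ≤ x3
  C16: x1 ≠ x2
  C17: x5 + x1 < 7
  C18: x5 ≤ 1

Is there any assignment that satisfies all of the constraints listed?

Take x1 = 3, x2 = 6, x3 = 5, x4 = 6, x5 = 1. Then constraint 4: x4 - x2 = 0; constraint 6: x1 - x3 = -2; constraint 7: x1 + x2 = 9, and every other listed constraint is also met.

Satisfiable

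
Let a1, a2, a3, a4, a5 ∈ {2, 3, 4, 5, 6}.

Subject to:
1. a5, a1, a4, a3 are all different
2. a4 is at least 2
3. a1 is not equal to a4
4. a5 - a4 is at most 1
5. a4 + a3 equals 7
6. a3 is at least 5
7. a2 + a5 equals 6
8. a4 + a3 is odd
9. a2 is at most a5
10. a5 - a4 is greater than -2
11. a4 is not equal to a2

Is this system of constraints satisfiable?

Take a1 = 4, a2 = 3, a3 = 5, a4 = 2, a5 = 3. Then constraint 4: a5 - a4 = 1; constraint 5: a4 + a3 = 7, and every other listed constraint is also met.

Satisfiable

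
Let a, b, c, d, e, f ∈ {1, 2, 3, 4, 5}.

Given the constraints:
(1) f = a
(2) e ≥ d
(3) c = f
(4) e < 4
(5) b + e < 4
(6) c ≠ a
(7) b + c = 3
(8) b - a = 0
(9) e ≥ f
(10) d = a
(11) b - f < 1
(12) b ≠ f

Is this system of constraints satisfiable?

Unsatisfiable

From constraints 1 and 3, c = f = a, so c = a. But constraint 6 says c ≠ a. Contradiction.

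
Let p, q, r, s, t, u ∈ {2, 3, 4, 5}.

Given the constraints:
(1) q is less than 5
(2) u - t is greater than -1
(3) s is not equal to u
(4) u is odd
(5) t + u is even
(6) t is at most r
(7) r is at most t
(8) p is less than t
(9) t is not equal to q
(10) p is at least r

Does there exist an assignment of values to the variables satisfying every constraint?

Unsatisfiable

Constraints 6, 8, and 10 give t ≤ r, r ≤ p, p < t. Chaining: t ≤ r ≤ p < t, which forces t < t — impossible.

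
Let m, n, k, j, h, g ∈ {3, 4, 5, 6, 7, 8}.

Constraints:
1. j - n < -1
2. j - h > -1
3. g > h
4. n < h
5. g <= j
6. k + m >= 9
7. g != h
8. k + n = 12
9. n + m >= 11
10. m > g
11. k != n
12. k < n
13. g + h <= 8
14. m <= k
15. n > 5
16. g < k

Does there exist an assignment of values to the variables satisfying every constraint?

Unsatisfiable

Constraints 3, 4, 10, 12, and 14 give g < m, m ≤ k, k < n, n < h, h < g. Chaining: g < m ≤ k < n < h < g, which forces g < g — impossible.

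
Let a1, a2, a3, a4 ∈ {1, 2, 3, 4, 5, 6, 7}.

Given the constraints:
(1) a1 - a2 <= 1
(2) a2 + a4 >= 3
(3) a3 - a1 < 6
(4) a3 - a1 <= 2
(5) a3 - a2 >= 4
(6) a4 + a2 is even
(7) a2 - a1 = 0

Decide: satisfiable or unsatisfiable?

Constraints 1, 4, and 5 give a3 − a2 ≥ 4, a2 − a1 ≥ -1, a1 − a3 ≥ -2.
Adding all 3 inequalities: the left sides telescope to 0, and the right sides sum to 4 + (-1) + (-2) = 1. So 0 ≥ 1, which is false.

Unsatisfiable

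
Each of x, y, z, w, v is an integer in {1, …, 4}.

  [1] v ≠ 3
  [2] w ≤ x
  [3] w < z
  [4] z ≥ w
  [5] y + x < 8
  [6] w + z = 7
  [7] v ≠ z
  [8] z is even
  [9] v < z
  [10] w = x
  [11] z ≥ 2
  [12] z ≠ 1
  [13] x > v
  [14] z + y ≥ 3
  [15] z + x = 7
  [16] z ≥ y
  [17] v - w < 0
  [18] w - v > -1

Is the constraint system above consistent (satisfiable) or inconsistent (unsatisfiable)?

Try x = 3, y = 2, z = 4, w = 3, v = 2.
Check constraint 5: y + x = 5; constraint 6: w + z = 7; constraint 14: z + y = 6. The remaining constraints are straightforward to verify.

Satisfiable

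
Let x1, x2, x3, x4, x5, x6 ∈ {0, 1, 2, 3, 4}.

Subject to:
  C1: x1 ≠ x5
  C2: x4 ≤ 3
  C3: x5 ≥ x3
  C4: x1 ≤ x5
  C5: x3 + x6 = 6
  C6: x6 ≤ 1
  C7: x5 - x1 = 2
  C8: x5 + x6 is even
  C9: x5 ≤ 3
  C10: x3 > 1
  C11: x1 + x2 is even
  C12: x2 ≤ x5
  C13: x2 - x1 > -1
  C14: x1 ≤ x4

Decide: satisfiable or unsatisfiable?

Unsatisfiable

From constraints 3 and 9: x3 ≤ x5 ≤ 3. From constraint 6: x6 ≤ 1. Hence x3 + x6 ≤ 4. But constraint 5 requires x3 + x6 = 6, and 6 > 4. Contradiction.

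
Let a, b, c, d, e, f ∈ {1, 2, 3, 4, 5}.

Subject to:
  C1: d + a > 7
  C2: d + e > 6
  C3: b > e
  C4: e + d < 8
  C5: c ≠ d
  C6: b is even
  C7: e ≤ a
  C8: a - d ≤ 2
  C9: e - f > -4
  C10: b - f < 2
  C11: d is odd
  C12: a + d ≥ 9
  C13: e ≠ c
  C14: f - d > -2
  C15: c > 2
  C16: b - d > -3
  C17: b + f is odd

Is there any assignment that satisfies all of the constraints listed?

Satisfiable

Take a = 5, b = 4, c = 4, d = 5, e = 2, f = 5. Then constraint 1: d + a = 10; constraint 2: d + e = 7; constraint 4: e + d = 7, and every other listed constraint is also met.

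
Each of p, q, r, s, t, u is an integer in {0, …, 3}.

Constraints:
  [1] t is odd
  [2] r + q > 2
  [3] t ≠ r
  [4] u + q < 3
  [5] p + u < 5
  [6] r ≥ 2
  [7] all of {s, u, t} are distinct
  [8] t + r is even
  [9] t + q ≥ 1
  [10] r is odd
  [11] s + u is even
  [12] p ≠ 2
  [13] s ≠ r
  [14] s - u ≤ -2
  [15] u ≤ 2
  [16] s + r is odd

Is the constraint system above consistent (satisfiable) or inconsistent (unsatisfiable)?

Try p = 0, q = 0, r = 3, s = 0, t = 1, u = 2.
Check constraint 2: r + q = 3; constraint 4: u + q = 2; constraint 5: p + u = 2. The remaining constraints are straightforward to verify.

Satisfiable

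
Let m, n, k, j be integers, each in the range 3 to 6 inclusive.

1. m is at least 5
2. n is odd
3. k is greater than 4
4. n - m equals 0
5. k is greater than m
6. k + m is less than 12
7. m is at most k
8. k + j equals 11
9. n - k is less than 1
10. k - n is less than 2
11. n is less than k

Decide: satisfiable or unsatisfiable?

Satisfiable

Setting (m, n, k, j) = (5, 5, 6, 5) satisfies everything: constraint 4: n - m = 0; constraint 6: k + m = 11, and the others follow.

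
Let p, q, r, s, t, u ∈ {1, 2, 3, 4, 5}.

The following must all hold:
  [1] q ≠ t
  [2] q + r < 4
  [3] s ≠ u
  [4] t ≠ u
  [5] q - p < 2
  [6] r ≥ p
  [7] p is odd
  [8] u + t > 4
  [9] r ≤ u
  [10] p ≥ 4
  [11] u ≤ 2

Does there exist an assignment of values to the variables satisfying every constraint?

Unsatisfiable

From constraints 6 and 10: r ≥ p and p ≥ 4, so r ≥ 4. From constraints 9 and 11: r ≤ u and u ≤ 2, so r ≤ 2. But 2 < 4, so no value of r works.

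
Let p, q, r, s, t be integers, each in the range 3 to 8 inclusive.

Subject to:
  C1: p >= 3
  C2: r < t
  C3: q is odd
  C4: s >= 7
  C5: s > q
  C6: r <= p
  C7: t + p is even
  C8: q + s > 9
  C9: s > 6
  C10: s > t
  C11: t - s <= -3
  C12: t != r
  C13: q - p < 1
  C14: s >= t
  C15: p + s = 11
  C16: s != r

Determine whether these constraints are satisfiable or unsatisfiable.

Satisfiable

Setting (p, q, r, s, t) = (4, 3, 3, 7, 4) satisfies everything: constraint 8: q + s = 10; constraint 11: t - s = -3, and the others follow.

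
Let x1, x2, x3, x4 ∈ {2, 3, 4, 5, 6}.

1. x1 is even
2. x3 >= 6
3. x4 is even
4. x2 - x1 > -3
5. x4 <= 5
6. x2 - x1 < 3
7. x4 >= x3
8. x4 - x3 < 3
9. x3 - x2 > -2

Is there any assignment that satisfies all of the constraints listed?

From constraints 2 and 7: x4 ≥ x3 and x3 ≥ 6, so x4 ≥ 6. From constraint 5: x4 ≤ 5. But 5 < 6, so no value of x4 works.

Unsatisfiable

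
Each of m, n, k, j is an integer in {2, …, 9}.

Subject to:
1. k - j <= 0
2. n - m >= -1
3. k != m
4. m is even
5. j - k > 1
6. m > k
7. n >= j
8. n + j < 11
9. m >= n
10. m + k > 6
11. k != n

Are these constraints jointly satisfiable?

The assignment m = 6, n = 5, k = 3, j = 5 works:
  constraint 1 holds since k - j = -2.
  constraint 2 holds since n - m = -1.
  constraint 5 holds since j - k = 2.
The rest check out directly.

Satisfiable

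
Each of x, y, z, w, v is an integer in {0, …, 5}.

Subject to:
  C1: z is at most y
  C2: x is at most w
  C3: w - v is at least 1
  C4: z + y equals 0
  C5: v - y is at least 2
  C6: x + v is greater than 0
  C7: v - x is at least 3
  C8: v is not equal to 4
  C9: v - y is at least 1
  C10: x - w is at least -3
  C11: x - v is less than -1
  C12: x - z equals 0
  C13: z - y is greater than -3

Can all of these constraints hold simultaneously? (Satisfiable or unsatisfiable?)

Constraints 3, 7, and 10 give w − v ≥ 1, v − x ≥ 3, x − w ≥ -3.
Adding all 3 inequalities: the left sides telescope to 0, and the right sides sum to 1 + 3 + (-3) = 1. So 0 ≥ 1, which is false.

Unsatisfiable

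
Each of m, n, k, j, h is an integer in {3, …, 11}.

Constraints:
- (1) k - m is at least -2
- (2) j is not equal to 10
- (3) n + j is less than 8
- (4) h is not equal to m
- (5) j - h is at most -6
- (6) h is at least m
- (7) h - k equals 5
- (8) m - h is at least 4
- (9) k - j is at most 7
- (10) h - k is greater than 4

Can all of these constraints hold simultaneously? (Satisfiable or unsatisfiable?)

Unsatisfiable

Constraints 1, 5, 8, and 9 give h − j ≥ 6, j − k ≥ -7, k − m ≥ -2, m − h ≥ 4.
Adding all 4 inequalities: the left sides telescope to 0, and the right sides sum to 6 + (-7) + (-2) + 4 = 1. So 0 ≥ 1, which is false.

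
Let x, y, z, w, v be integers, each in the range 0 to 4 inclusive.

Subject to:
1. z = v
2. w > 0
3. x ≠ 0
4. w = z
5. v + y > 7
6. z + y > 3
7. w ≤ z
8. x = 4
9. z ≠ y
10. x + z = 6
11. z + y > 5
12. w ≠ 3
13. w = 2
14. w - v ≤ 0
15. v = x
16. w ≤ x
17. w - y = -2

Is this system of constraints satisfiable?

Constraint 13 fixes w = 2 and constraint 8 fixes x = 4. Constraints 1, 4, and 15 give w = z = v = x, so w = x. But 2 ≠ 4 — contradiction.

Unsatisfiable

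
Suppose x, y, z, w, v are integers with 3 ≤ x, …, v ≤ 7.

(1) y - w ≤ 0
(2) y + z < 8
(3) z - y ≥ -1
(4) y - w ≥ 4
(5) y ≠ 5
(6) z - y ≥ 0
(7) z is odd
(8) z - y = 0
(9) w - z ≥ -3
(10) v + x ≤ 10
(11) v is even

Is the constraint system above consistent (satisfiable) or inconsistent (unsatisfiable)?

Unsatisfiable

Constraints 4, 6, and 9 give w − z ≥ -3, z − y ≥ 0, y − w ≥ 4.
Adding all 3 inequalities: the left sides telescope to 0, and the right sides sum to (-3) + 0 + 4 = 1. So 0 ≥ 1, which is false.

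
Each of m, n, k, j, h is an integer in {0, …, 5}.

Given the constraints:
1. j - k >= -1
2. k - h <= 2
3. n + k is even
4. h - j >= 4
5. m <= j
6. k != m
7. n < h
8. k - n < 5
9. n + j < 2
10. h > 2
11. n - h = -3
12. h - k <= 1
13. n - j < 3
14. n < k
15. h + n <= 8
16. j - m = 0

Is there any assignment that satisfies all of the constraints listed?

Unsatisfiable

Constraints 1, 4, and 12 give j − k ≥ -1, k − h ≥ -1, h − j ≥ 4.
Adding all 3 inequalities: the left sides telescope to 0, and the right sides sum to (-1) + (-1) + 4 = 2. So 0 ≥ 2, which is false.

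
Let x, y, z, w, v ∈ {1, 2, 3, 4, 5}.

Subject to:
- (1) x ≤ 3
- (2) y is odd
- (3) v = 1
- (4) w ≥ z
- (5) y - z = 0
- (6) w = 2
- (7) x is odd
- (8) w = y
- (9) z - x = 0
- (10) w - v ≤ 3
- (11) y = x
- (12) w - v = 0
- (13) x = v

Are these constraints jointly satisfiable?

Unsatisfiable

Constraint 6 fixes w = 2 and constraint 3 fixes v = 1. Constraints 8, 11, and 13 give w = y = x = v, so w = v. But 2 ≠ 1 — contradiction.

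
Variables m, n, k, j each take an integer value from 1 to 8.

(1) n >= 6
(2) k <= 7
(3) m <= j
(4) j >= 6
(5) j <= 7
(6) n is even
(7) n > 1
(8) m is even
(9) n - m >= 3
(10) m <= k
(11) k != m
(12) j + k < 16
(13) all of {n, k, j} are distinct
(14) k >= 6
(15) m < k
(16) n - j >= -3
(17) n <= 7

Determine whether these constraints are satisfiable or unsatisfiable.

Unsatisfiable

Constraints 1, 2, 4, 5, 14, and 17 confine each of n, k, j to the 2 values {6, 7}.
Constraint 13 requires all 3 of them to be distinct, but only 2 values are available — impossible by the pigeonhole principle.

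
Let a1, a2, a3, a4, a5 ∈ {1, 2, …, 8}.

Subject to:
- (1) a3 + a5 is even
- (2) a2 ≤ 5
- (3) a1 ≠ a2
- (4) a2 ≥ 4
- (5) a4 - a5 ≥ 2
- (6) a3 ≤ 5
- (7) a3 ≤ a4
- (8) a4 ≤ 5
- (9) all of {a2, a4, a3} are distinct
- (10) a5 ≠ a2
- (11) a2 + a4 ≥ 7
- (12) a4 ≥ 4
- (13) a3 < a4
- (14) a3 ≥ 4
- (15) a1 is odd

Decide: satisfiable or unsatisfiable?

Unsatisfiable

Constraints 2, 4, 6, 8, 12, and 14 confine each of a2, a4, a3 to the 2 values {4, 5}.
Constraint 9 requires all 3 of them to be distinct, but only 2 values are available — impossible by the pigeonhole principle.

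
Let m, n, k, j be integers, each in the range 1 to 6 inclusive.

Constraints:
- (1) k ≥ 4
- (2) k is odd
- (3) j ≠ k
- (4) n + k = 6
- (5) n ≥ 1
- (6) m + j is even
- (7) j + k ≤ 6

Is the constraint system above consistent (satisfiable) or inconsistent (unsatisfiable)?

The assignment m = 3, n = 1, k = 5, j = 1 works:
  constraint 4 holds since n + k = 6.
  constraint 7 holds since j + k = 6.
The rest check out directly.

Satisfiable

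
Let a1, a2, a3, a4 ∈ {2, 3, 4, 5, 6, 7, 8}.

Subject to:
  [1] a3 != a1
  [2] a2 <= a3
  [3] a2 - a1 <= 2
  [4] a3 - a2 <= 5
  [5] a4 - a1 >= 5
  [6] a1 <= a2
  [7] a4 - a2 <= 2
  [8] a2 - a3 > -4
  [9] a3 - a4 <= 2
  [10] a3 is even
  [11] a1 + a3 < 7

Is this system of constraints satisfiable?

Constraints 3, 5, and 7 give a2 − a4 ≥ -2, a4 − a1 ≥ 5, a1 − a2 ≥ -2.
Adding all 3 inequalities: the left sides telescope to 0, and the right sides sum to (-2) + 5 + (-2) = 1. So 0 ≥ 1, which is false.

Unsatisfiable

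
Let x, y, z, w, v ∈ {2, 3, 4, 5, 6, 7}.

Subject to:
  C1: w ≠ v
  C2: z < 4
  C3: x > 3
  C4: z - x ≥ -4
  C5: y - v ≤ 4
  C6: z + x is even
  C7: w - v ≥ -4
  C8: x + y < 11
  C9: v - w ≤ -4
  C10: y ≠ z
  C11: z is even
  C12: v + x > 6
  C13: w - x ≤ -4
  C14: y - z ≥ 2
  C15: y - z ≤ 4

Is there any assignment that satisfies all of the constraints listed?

Unsatisfiable

Constraints 4, 5, 9, 13, and 14 give z − x ≥ -4, x − w ≥ 4, w − v ≥ 4, v − y ≥ -4, y − z ≥ 2.
Adding all 5 inequalities: the left sides telescope to 0, and the right sides sum to (-4) + 4 + 4 + (-4) + 2 = 2. So 0 ≥ 2, which is false.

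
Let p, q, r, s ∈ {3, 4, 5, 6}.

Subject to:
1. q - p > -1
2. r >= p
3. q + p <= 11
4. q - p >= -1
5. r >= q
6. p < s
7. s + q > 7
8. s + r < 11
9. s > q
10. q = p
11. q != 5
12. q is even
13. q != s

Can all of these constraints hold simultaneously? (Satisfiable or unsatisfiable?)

One satisfying assignment is p = 4, q = 4, r = 4, s = 6.
For the less obvious constraints — constraint 1: q - p = 0; constraint 3: q + p = 8 — and the others hold by inspection.

Satisfiable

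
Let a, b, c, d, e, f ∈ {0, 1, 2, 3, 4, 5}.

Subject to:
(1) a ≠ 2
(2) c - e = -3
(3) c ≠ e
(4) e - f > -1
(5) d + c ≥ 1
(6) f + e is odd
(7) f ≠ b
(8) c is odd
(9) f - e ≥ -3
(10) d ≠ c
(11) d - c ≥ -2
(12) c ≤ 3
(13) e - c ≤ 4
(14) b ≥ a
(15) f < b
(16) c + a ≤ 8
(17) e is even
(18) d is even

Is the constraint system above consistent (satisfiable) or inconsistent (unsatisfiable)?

Satisfiable

The assignment a = 5, b = 5, c = 1, d = 0, e = 4, f = 3 works:
  constraint 2 holds since c - e = -3.
  constraint 4 holds since e - f = 1.
The rest check out directly.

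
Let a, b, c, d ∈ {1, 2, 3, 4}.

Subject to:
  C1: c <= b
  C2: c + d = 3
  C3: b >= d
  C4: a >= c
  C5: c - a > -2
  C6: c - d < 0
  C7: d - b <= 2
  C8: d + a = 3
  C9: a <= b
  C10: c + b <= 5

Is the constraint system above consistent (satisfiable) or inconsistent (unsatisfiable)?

One satisfying assignment is a = 1, b = 3, c = 1, d = 2.
For the less obvious constraints — constraint 2: c + d = 3; constraint 5: c - a = 0; constraint 6: c - d = -1 — and the others hold by inspection.

Satisfiable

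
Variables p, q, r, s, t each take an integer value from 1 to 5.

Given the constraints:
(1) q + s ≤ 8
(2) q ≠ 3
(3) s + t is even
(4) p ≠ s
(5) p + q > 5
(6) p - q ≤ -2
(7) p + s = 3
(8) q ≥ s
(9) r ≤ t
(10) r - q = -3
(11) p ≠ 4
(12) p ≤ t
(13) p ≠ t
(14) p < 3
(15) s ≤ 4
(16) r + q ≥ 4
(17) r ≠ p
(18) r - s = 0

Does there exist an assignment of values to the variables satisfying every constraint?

Take p = 1, q = 5, r = 2, s = 2, t = 2. Then constraint 1: q + s = 7; constraint 5: p + q = 6; constraint 6: p - q = -4, and every other listed constraint is also met.

Satisfiable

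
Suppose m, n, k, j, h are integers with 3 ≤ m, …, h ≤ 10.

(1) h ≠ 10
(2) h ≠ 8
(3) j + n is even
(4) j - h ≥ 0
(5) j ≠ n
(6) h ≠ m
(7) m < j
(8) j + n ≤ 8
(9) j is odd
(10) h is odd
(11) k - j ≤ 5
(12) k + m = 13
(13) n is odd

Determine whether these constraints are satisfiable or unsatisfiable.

One satisfying assignment is m = 4, n = 3, k = 9, j = 5, h = 5.
For the less obvious constraints — constraint 4: j - h = 0; constraint 8: j + n = 8; constraint 11: k - j = 4 — and the others hold by inspection.

Satisfiable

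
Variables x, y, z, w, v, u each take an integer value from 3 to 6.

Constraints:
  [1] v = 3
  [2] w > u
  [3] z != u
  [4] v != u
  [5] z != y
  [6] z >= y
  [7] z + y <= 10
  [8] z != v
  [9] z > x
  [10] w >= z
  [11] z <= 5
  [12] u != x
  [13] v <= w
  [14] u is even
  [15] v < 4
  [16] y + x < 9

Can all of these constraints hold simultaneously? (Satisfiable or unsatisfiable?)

Satisfiable

Try x = 3, y = 3, z = 5, w = 6, v = 3, u = 4.
Check constraint 7: z + y = 8; constraint 14: u = 4 is even; constraint 16: y + x = 6. The remaining constraints are straightforward to verify.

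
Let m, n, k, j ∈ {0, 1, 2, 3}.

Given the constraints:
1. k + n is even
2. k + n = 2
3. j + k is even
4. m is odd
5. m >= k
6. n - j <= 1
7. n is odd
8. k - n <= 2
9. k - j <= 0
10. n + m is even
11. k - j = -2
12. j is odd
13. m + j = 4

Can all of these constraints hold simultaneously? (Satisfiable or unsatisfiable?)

Setting (m, n, k, j) = (1, 1, 1, 3) satisfies everything: constraint 2: k + n = 2; constraint 6: n - j = -2; constraint 8: k - n = 0, and the others follow.

Satisfiable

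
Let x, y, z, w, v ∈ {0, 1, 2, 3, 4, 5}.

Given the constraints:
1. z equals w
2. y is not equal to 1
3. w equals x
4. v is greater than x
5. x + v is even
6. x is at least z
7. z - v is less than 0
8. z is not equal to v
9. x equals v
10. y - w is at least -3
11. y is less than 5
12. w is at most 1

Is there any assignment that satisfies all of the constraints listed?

Unsatisfiable

From constraints 1, 3, and 9, z = w = x = v, so z = v. But constraint 8 says z ≠ v. Contradiction.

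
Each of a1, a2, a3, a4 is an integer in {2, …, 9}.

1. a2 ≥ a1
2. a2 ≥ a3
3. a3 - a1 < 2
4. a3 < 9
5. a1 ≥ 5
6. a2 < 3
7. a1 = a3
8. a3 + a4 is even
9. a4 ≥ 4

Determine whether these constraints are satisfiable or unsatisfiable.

From constraints 1 and 5: a2 ≥ a1 and a1 ≥ 5, so a2 ≥ 5. From constraint 6: a2 ≤ 2. But 2 < 5, so no value of a2 works.

Unsatisfiable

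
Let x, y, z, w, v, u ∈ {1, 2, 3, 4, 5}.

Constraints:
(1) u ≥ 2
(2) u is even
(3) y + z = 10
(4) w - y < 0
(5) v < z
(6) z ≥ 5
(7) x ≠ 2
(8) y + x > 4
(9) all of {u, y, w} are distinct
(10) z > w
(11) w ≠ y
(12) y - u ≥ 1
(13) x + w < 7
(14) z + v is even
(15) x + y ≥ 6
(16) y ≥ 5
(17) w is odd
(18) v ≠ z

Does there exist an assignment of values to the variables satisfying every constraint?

One satisfying assignment is x = 1, y = 5, z = 5, w = 3, v = 3, u = 2.
For the less obvious constraints — constraint 3: y + z = 10; constraint 4: w - y = -2; constraint 8: y + x = 6 — and the others hold by inspection.

Satisfiable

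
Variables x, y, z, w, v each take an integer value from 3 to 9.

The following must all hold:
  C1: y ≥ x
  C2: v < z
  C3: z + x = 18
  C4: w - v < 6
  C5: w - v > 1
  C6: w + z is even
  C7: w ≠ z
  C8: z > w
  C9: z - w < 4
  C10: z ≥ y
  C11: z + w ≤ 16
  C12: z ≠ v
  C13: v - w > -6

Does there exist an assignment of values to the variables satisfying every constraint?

One satisfying assignment is x = 9, y = 9, z = 9, w = 7, v = 4.
For the less obvious constraints — constraint 3: z + x = 18; constraint 4: w - v = 3 — and the others hold by inspection.

Satisfiable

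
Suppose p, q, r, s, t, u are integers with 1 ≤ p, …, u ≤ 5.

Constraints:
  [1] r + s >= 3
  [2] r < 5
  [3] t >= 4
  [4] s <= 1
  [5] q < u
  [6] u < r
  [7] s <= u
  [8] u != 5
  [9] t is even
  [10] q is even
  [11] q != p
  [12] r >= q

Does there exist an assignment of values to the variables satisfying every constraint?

The assignment p = 1, q = 2, r = 4, s = 1, t = 4, u = 3 works:
  constraint 1 holds since r + s = 5.
  constraint 9 holds since t = 4 is even.
  constraint 10 holds since q = 2 is even.
The rest check out directly.

Satisfiable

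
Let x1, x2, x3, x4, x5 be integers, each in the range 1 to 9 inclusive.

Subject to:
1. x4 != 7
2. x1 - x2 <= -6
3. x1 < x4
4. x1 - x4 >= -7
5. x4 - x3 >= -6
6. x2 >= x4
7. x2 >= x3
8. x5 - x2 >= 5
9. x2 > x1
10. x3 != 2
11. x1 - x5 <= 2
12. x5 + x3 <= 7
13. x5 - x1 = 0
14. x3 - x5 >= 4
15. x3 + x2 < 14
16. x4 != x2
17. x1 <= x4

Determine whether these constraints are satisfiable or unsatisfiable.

Unsatisfiable

Constraints 2, 4, 5, 8, and 14 give x2 − x1 ≥ 6, x1 − x4 ≥ -7, x4 − x3 ≥ -6, x3 − x5 ≥ 4, x5 − x2 ≥ 5.
Adding all 5 inequalities: the left sides telescope to 0, and the right sides sum to 6 + (-7) + (-6) + 4 + 5 = 2. So 0 ≥ 2, which is false.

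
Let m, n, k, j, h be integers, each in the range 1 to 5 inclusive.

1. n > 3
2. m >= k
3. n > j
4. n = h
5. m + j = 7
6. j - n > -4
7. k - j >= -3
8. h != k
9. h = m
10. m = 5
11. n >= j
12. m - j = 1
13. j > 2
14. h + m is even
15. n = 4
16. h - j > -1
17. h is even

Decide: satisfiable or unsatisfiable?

Unsatisfiable

Constraint 15 fixes n = 4 and constraint 10 fixes m = 5. Constraints 4 and 9 give n = h = m, so n = m. But 4 ≠ 5 — contradiction.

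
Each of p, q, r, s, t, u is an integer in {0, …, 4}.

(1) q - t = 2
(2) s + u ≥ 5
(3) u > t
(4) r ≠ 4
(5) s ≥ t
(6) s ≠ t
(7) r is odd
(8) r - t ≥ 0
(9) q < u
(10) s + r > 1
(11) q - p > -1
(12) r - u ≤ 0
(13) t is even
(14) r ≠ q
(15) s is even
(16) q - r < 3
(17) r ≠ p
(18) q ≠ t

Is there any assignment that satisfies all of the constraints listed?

Satisfiable

Take p = 0, q = 2, r = 1, s = 2, t = 0, u = 3. Then constraint 1: q - t = 2; constraint 2: s + u = 5, and every other listed constraint is also met.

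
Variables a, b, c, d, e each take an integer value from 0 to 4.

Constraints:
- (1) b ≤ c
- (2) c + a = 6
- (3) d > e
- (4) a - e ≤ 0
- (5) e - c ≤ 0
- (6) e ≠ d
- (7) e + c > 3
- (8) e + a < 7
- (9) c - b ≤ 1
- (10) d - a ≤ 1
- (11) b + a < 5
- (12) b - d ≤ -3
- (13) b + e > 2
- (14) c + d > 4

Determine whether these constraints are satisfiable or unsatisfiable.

Constraints 4, 5, 9, 10, and 12 give d − b ≥ 3, b − c ≥ -1, c − e ≥ 0, e − a ≥ 0, a − d ≥ -1.
Adding all 5 inequalities: the left sides telescope to 0, and the right sides sum to 3 + (-1) + 0 + 0 + (-1) = 1. So 0 ≥ 1, which is false.

Unsatisfiable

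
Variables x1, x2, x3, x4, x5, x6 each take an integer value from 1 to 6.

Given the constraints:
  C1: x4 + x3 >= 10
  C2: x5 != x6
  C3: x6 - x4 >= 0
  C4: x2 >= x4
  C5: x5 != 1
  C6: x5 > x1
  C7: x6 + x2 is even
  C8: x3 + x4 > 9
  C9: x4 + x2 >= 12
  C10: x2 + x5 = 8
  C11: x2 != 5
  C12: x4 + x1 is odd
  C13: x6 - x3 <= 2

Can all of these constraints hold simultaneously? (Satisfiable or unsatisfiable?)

Satisfiable

The assignment x1 = 1, x2 = 6, x3 = 6, x4 = 6, x5 = 2, x6 = 6 works:
  constraint 1 holds since x4 + x3 = 12.
  constraint 3 holds since x6 - x4 = 0.
The rest check out directly.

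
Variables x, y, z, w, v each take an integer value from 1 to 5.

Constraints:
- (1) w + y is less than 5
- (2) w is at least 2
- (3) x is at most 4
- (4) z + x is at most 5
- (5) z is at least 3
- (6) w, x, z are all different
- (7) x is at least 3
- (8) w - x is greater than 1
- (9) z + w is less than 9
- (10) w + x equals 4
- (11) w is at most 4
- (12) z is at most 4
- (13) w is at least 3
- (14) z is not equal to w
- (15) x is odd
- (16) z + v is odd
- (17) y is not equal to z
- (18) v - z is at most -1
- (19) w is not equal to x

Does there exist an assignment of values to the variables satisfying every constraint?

Unsatisfiable

Constraints 3, 5, 7, 11, 12, and 13 confine each of w, x, z to the 2 values {3, 4}.
Constraint 6 requires all 3 of them to be distinct, but only 2 values are available — impossible by the pigeonhole principle.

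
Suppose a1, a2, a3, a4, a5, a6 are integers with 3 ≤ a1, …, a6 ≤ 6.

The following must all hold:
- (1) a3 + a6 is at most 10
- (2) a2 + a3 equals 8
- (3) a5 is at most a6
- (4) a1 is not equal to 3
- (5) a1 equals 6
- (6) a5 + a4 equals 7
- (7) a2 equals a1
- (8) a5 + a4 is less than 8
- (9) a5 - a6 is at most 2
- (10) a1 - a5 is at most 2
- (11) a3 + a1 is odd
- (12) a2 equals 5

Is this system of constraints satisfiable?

Unsatisfiable

Constraint 12 fixes a2 = 5 and constraint 5 fixes a1 = 6, but constraint 7 requires a2 = a1. Since 5 ≠ 6, contradiction.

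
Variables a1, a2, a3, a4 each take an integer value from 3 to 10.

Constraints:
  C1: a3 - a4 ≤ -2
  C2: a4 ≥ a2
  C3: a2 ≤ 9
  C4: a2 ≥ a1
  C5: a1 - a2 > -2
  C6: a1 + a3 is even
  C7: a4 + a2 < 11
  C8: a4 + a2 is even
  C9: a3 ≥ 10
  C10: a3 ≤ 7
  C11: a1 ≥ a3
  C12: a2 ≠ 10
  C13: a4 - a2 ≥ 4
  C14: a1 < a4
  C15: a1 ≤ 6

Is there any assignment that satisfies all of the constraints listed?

Unsatisfiable

From constraints 9 and 11: a1 ≥ a3 and a3 ≥ 10, so a1 ≥ 10. From constraints 3 and 4: a1 ≤ a2 and a2 ≤ 9, so a1 ≤ 9. But 9 < 10, so no value of a1 works.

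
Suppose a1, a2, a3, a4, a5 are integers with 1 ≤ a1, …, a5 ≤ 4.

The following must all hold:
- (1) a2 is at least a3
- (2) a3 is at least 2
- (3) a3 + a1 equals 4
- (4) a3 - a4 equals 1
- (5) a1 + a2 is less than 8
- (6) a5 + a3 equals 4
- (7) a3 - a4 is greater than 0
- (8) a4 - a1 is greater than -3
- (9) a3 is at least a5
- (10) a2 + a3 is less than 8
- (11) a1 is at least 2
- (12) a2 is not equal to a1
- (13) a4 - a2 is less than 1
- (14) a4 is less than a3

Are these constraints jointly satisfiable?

Satisfiable

One satisfying assignment is a1 = 2, a2 = 3, a3 = 2, a4 = 1, a5 = 2.
For the less obvious constraints — constraint 3: a3 + a1 = 4; constraint 4: a3 - a4 = 1 — and the others hold by inspection.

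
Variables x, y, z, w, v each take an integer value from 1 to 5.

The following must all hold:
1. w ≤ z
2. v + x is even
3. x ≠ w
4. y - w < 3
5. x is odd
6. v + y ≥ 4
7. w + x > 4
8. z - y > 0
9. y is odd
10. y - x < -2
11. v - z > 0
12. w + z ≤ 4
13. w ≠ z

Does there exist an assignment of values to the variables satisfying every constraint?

One satisfying assignment is x = 5, y = 1, z = 2, w = 1, v = 5.
For the less obvious constraints — constraint 4: y - w = 0; constraint 6: v + y = 6 — and the others hold by inspection.

Satisfiable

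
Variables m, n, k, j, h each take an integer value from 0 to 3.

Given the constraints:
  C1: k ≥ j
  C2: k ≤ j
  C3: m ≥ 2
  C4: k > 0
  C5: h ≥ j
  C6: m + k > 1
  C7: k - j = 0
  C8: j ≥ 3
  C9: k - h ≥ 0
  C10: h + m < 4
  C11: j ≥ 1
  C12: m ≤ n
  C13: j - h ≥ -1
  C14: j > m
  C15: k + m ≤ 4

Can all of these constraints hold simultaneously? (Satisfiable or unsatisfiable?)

Unsatisfiable

From constraints 1 and 8: k ≥ j ≥ 3. From constraint 3: m ≥ 2. Hence k + m ≥ 5. But constraint 15 requires k + m ≤ 4, and 4 < 5. Contradiction.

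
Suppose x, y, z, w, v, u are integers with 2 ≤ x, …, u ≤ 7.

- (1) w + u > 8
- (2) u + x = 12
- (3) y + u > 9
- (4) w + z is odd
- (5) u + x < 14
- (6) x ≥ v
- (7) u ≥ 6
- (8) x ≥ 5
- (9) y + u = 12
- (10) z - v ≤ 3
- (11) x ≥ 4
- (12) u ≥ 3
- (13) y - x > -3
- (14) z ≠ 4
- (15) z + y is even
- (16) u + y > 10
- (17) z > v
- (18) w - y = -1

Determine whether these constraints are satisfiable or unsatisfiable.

Satisfiable

The assignment x = 5, y = 5, z = 7, w = 4, v = 4, u = 7 works:
  constraint 1 holds since w + u = 11.
  constraint 2 holds since u + x = 12.
  constraint 3 holds since y + u = 12.
The rest check out directly.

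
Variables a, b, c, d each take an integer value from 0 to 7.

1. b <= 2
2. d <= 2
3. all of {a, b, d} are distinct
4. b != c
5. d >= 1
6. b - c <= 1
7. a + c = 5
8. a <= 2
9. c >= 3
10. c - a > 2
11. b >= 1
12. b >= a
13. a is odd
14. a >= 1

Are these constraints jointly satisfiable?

Constraints 1, 2, 5, 8, 11, and 14 confine each of a, b, d to the 2 values {1, 2}.
Constraint 3 requires all 3 of them to be distinct, but only 2 values are available — impossible by the pigeonhole principle.

Unsatisfiable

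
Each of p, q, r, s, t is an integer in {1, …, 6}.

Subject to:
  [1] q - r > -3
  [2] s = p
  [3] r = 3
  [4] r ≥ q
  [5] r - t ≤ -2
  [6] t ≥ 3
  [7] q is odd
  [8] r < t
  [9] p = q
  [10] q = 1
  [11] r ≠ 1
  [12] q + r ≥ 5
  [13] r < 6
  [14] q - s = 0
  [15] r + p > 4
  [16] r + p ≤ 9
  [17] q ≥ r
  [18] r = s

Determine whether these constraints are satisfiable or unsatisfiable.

Unsatisfiable

Constraint 3 fixes r = 3 and constraint 10 fixes q = 1. Constraints 2, 9, and 18 give r = s = p = q, so r = q. But 3 ≠ 1 — contradiction.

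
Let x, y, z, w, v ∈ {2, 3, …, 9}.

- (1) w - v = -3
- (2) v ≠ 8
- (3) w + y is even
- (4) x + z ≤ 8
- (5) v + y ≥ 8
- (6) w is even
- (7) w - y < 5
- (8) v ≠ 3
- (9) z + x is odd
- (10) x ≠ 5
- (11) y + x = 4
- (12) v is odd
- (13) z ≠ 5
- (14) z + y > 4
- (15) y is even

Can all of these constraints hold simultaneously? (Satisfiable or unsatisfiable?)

The assignment x = 2, y = 2, z = 3, w = 4, v = 7 works:
  constraint 1 holds since w - v = -3.
  constraint 4 holds since x + z = 5.
  constraint 5 holds since v + y = 9.
The rest check out directly.

Satisfiable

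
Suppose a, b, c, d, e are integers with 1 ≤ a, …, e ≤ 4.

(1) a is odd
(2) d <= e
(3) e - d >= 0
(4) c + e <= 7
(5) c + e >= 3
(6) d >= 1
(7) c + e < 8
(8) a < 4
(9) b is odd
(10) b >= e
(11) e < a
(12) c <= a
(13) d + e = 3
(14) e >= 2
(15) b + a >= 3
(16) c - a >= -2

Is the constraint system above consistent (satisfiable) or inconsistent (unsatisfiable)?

Satisfiable

Setting (a, b, c, d, e) = (3, 3, 3, 1, 2) satisfies everything: constraint 3: e - d = 1; constraint 4: c + e = 5; constraint 5: c + e = 5, and the others follow.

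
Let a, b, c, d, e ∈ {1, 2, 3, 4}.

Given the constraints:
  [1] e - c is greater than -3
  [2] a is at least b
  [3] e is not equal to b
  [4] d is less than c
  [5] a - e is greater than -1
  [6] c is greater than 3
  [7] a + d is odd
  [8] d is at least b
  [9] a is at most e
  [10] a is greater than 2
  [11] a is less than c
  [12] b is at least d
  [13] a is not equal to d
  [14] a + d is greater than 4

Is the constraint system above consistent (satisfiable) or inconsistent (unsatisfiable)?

Try a = 3, b = 2, c = 4, d = 2, e = 3.
Check constraint 1: e - c = -1; constraint 5: a - e = 0. The remaining constraints are straightforward to verify.

Satisfiable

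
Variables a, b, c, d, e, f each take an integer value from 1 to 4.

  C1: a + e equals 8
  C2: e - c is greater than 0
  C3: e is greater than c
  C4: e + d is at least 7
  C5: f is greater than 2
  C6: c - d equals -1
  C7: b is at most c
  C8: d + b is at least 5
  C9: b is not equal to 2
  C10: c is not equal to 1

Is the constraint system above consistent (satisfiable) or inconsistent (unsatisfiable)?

Satisfiable

One satisfying assignment is a = 4, b = 1, c = 3, d = 4, e = 4, f = 4.
For the less obvious constraints — constraint 1: a + e = 8; constraint 2: e - c = 1; constraint 4: e + d = 8 — and the others hold by inspection.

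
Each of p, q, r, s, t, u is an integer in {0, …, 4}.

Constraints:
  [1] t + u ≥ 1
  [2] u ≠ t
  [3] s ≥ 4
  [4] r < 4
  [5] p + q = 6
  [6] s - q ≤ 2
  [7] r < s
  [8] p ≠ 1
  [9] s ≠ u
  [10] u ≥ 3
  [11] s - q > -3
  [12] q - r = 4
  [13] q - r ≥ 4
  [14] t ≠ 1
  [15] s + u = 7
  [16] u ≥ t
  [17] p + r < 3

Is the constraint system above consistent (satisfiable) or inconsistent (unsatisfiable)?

Satisfiable

Setting (p, q, r, s, t, u) = (2, 4, 0, 4, 0, 3) satisfies everything: constraint 1: t + u = 3; constraint 5: p + q = 6, and the others follow.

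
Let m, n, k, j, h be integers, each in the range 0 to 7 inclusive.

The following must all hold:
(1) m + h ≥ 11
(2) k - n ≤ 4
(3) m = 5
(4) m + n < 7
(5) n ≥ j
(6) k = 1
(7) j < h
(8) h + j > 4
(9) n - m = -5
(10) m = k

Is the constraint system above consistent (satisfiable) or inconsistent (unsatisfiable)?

Unsatisfiable

Constraint 3 fixes m = 5 and constraint 6 fixes k = 1, but constraint 10 requires m = k. Since 5 ≠ 1, contradiction.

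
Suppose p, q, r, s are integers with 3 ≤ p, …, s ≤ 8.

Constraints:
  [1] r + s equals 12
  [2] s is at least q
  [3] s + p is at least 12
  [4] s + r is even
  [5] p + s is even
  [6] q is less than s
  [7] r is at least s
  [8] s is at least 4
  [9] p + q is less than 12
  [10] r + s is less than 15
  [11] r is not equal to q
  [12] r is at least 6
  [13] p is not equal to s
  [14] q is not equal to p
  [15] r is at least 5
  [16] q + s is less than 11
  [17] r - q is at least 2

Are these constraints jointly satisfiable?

Take p = 7, q = 4, r = 7, s = 5. Then constraint 1: r + s = 12; constraint 3: s + p = 12; constraint 9: p + q = 11, and every other listed constraint is also met.

Satisfiable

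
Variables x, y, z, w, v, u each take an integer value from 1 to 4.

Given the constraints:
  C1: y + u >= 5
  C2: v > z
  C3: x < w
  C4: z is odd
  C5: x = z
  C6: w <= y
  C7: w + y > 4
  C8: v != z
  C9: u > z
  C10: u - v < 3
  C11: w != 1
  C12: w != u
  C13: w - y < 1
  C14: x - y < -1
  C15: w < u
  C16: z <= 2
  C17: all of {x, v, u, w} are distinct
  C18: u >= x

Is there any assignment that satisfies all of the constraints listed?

Satisfiable

Try x = 1, y = 4, z = 1, w = 2, v = 3, u = 4.
Check constraint 1: y + u = 8; constraint 7: w + y = 6; constraint 10: u - v = 1. The remaining constraints are straightforward to verify.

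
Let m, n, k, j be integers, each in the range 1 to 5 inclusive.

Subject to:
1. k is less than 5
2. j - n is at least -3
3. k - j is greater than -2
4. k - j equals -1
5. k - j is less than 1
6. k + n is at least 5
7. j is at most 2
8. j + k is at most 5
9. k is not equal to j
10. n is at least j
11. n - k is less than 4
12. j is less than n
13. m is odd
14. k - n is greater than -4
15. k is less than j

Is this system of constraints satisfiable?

Take m = 1, n = 4, k = 1, j = 2. Then constraint 2: j - n = -2; constraint 3: k - j = -1; constraint 4: k - j = -1, and every other listed constraint is also met.

Satisfiable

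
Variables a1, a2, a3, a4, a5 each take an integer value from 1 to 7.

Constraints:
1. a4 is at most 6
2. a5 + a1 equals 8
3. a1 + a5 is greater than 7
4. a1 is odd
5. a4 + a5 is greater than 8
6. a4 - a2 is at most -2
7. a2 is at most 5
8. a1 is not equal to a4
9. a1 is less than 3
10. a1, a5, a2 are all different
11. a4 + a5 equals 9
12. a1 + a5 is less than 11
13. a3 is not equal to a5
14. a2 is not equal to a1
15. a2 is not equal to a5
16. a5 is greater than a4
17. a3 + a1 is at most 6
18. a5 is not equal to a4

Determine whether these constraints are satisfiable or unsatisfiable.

Setting (a1, a2, a3, a4, a5) = (1, 4, 2, 2, 7) satisfies everything: constraint 2: a5 + a1 = 8; constraint 3: a1 + a5 = 8; constraint 5: a4 + a5 = 9, and the others follow.

Satisfiable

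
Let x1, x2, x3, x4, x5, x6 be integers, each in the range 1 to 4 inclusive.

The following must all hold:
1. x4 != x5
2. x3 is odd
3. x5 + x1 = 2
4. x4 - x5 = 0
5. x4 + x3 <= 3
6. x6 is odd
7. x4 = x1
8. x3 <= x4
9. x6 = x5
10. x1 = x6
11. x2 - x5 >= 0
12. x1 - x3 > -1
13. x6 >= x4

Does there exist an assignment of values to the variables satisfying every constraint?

Unsatisfiable

From constraints 7, 9, and 10, x4 = x1 = x6 = x5, so x4 = x5. But constraint 1 says x4 ≠ x5. Contradiction.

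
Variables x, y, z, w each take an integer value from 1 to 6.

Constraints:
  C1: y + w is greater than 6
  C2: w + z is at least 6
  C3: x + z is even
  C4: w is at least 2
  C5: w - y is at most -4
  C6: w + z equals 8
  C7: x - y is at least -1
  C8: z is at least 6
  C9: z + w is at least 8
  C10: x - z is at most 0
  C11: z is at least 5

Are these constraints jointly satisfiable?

Take x = 6, y = 6, z = 6, w = 2. Then constraint 1: y + w = 8; constraint 2: w + z = 8; constraint 5: w - y = -4, and every other listed constraint is also met.

Satisfiable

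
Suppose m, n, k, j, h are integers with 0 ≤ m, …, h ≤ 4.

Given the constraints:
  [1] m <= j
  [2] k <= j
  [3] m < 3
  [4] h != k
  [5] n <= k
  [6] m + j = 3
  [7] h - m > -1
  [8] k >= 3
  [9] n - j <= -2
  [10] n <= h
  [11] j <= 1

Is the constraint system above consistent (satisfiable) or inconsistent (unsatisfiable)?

From constraints 2 and 8: j ≥ k and k ≥ 3, so j ≥ 3. From constraint 11: j ≤ 1. But 1 < 3, so no value of j works.

Unsatisfiable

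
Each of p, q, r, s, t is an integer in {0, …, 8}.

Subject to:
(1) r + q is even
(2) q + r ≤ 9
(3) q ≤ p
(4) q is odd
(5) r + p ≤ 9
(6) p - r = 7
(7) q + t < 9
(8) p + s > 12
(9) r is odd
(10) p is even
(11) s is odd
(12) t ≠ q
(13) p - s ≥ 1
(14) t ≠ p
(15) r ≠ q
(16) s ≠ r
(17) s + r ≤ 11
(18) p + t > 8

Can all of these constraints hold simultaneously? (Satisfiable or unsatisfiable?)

Satisfiable

Setting (p, q, r, s, t) = (8, 7, 1, 7, 1) satisfies everything: constraint 2: q + r = 8; constraint 5: r + p = 9, and the others follow.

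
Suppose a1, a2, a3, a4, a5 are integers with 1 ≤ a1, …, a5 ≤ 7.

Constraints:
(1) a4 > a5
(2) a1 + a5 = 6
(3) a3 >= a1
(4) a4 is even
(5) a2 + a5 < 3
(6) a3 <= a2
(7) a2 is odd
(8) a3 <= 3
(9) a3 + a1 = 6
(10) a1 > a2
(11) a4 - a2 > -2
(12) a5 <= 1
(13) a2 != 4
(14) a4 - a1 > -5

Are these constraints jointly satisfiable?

From constraints 3 and 8: a1 ≤ a3 ≤ 3. From constraint 12: a5 ≤ 1. Hence a1 + a5 ≤ 4. But constraint 2 requires a1 + a5 = 6, and 6 > 4. Contradiction.

Unsatisfiable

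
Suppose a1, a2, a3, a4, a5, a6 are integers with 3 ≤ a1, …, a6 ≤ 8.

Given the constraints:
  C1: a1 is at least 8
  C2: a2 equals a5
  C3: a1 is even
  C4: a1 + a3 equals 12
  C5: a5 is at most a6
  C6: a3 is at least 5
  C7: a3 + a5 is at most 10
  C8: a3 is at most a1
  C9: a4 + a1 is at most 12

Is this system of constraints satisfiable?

From constraint 1: a1 ≥ 8. From constraint 6: a3 ≥ 5. Hence a1 + a3 ≥ 13. But constraint 4 requires a1 + a3 = 12, and 12 < 13. Contradiction.

Unsatisfiable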